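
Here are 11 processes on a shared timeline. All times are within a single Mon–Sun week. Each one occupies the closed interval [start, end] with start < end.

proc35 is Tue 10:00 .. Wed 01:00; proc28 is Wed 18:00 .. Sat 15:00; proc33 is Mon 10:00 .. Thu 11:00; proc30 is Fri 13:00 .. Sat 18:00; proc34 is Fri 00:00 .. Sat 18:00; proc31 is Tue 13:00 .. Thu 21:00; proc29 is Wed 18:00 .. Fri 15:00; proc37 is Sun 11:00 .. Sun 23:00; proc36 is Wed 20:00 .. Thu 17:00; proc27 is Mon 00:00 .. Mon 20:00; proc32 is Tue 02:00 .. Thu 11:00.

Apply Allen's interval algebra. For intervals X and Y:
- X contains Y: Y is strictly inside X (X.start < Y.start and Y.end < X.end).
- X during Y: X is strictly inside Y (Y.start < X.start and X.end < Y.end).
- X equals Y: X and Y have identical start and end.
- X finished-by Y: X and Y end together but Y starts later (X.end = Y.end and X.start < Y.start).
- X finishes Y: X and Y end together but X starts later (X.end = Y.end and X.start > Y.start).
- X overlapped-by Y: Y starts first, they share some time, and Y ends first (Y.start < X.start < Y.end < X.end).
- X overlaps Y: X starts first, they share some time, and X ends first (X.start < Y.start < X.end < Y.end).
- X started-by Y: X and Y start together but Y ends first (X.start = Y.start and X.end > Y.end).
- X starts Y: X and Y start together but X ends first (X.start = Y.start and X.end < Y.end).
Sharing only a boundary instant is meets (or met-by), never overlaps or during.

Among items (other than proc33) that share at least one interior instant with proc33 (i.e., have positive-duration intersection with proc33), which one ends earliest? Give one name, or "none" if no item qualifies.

Target proc33 = [Mon 10:00, Thu 11:00].
proc27 [Mon 00:00, Mon 20:00] → overlaps → candidate.
proc28 [Wed 18:00, Sat 15:00] → overlapped-by → candidate.
proc29 [Wed 18:00, Fri 15:00] → overlapped-by → candidate.
proc30 [Fri 13:00, Sat 18:00] → after → excluded.
proc31 [Tue 13:00, Thu 21:00] → overlapped-by → candidate.
proc32 [Tue 02:00, Thu 11:00] → finishes → candidate.
proc34 [Fri 00:00, Sat 18:00] → after → excluded.
proc35 [Tue 10:00, Wed 01:00] → during → candidate.
proc36 [Wed 20:00, Thu 17:00] → overlapped-by → candidate.
proc37 [Sun 11:00, Sun 23:00] → after → excluded.
Among candidates, earliest end is Mon 20:00 → proc27.

proc27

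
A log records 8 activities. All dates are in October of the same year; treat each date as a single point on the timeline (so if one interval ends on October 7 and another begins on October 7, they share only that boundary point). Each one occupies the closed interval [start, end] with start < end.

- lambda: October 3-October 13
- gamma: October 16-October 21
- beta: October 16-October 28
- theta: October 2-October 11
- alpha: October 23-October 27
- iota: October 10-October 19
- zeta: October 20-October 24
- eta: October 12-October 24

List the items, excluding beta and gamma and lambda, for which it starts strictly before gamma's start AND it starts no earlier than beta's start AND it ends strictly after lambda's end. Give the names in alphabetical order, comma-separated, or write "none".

none

Conditions: its start is strictly before gamma's start (X.start < October 16) AND its start is no earlier than beta's start (X.start >= October 16) AND its end is strictly after lambda's end (X.end > October 13).
alpha: start October 23 < October 16? ✗; start October 23 >= October 16? ✓; end October 27 > October 13? ✓ → no.
eta: start October 12 < October 16? ✓; start October 12 >= October 16? ✗; end October 24 > October 13? ✓ → no.
iota: start October 10 < October 16? ✓; start October 10 >= October 16? ✗; end October 19 > October 13? ✓ → no.
theta: start October 2 < October 16? ✓; start October 2 >= October 16? ✗; end October 11 > October 13? ✗ → no.
zeta: start October 20 < October 16? ✗; start October 20 >= October 16? ✓; end October 24 > October 13? ✓ → no.
Result: none.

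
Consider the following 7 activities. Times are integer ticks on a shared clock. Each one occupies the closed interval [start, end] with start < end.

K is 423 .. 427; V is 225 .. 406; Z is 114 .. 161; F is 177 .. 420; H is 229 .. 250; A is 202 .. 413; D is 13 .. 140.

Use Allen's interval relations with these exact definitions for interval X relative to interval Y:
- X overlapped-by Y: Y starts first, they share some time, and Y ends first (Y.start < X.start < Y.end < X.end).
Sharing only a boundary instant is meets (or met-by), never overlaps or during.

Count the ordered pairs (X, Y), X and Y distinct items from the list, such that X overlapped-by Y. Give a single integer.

Checking all 42 ordered pairs for relation 'overlapped-by'; matching pairs in alphabetical order:
(Z, D): Z overlapped-by D ✓
Count: 1.

1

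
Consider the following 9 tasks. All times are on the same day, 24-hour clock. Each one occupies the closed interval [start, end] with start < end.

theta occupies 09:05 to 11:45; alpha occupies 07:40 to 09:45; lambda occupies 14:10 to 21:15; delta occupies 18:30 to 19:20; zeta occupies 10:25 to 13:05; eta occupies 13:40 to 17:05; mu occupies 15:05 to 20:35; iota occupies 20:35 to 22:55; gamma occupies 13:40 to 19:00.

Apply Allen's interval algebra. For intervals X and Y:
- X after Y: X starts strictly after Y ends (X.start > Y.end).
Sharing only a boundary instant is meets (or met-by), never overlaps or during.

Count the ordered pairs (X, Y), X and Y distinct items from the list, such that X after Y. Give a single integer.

Checking all 72 ordered pairs for relation 'after'; matching pairs in alphabetical order:
(delta, alpha): delta after alpha ✓
(delta, eta): delta after eta ✓
(delta, theta): delta after theta ✓
(delta, zeta): delta after zeta ✓
(eta, alpha): eta after alpha ✓
(eta, theta): eta after theta ✓
(eta, zeta): eta after zeta ✓
(gamma, alpha): gamma after alpha ✓
(gamma, theta): gamma after theta ✓
(gamma, zeta): gamma after zeta ✓
(iota, alpha): iota after alpha ✓
(iota, delta): iota after delta ✓
(iota, eta): iota after eta ✓
(iota, gamma): iota after gamma ✓
(iota, theta): iota after theta ✓
(iota, zeta): iota after zeta ✓
(lambda, alpha): lambda after alpha ✓
(lambda, theta): lambda after theta ✓
(lambda, zeta): lambda after zeta ✓
(mu, alpha): mu after alpha ✓
(mu, theta): mu after theta ✓
(mu, zeta): mu after zeta ✓
(zeta, alpha): zeta after alpha ✓
Count: 23.

23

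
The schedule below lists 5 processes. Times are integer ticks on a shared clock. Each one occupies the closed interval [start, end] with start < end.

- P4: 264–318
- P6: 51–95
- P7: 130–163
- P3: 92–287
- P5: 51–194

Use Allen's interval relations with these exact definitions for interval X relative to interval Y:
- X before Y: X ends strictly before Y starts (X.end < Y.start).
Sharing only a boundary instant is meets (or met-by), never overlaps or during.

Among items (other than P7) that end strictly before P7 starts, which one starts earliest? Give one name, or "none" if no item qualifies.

P6

Target P7 = [130, 163].
P3 [92, 287] → contains → excluded.
P4 [264, 318] → after → excluded.
P5 [51, 194] → contains → excluded.
P6 [51, 95] → before → candidate.
Among candidates, earliest start is 51 → P6.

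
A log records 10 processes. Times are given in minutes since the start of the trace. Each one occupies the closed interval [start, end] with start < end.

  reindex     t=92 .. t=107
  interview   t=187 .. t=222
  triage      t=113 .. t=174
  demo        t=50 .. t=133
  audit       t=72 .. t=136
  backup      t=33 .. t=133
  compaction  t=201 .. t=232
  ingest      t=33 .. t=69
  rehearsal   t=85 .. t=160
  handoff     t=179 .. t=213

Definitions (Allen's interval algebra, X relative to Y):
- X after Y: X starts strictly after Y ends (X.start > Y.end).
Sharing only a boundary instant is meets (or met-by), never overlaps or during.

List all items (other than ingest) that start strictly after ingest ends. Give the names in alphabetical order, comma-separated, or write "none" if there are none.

Target ingest = [t=33, t=69].
audit [t=72, t=136] → after → yes.
backup [t=33, t=133] → started-by → no.
compaction [t=201, t=232] → after → yes.
demo [t=50, t=133] → overlapped-by → no.
handoff [t=179, t=213] → after → yes.
interview [t=187, t=222] → after → yes.
rehearsal [t=85, t=160] → after → yes.
reindex [t=92, t=107] → after → yes.
triage [t=113, t=174] → after → yes.
Result: audit, compaction, handoff, interview, rehearsal, reindex, triage.

audit, compaction, handoff, interview, rehearsal, reindex, triage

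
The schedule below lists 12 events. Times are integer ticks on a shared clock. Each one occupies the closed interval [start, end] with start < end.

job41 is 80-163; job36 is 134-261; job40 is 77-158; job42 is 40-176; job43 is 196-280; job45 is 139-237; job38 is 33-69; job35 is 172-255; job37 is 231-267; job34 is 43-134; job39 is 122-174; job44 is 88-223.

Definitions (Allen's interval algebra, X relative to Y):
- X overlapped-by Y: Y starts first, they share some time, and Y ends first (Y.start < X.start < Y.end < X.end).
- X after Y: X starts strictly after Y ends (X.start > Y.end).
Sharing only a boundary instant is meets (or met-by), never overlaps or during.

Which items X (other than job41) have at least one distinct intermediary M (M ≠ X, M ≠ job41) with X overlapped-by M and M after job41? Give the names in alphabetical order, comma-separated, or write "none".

job37, job43

Target job41 = [80, 163].
Intermediaries M with M after job41: job35, job37, job43.
Via job35 — items with X overlapped-by job35: job37, job43.
Via job37 — items with X overlapped-by job37: none.
Via job43 — items with X overlapped-by job43: none.
Union: job37, job43.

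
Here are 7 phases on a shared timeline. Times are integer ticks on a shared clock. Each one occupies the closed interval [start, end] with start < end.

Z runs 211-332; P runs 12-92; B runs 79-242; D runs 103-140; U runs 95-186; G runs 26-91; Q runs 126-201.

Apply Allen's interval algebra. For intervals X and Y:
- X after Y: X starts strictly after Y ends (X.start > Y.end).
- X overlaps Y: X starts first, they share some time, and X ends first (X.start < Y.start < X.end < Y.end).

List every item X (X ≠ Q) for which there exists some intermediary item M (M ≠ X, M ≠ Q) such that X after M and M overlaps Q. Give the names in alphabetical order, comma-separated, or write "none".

Target Q = [126, 201].
Intermediaries M with M overlaps Q: D, U.
Via D — items with X after D: Z.
Via U — items with X after U: Z.
Union: Z.

Z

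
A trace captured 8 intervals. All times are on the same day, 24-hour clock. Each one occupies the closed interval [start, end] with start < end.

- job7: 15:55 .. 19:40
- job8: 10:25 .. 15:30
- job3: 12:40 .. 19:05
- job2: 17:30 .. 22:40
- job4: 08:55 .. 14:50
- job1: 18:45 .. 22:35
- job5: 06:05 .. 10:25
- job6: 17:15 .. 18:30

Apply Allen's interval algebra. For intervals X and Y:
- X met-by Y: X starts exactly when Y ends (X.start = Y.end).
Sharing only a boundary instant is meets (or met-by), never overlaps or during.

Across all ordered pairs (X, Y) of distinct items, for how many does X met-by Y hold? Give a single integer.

Checking all 56 ordered pairs for relation 'met-by'; matching pairs in alphabetical order:
(job8, job5): job8 met-by job5 ✓
Count: 1.

1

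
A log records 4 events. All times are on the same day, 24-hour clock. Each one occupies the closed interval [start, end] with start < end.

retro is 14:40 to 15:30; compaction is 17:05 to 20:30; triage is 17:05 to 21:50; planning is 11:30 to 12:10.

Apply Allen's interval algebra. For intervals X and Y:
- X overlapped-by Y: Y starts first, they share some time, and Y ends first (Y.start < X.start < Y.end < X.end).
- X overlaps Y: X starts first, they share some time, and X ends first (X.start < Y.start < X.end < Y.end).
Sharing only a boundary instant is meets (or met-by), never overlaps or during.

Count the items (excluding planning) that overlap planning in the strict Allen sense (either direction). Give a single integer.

Target planning = [11:30, 12:10].
compaction [17:05, 20:30] → after → no.
retro [14:40, 15:30] → after → no.
triage [17:05, 21:50] → after → no.
Total: 0.

0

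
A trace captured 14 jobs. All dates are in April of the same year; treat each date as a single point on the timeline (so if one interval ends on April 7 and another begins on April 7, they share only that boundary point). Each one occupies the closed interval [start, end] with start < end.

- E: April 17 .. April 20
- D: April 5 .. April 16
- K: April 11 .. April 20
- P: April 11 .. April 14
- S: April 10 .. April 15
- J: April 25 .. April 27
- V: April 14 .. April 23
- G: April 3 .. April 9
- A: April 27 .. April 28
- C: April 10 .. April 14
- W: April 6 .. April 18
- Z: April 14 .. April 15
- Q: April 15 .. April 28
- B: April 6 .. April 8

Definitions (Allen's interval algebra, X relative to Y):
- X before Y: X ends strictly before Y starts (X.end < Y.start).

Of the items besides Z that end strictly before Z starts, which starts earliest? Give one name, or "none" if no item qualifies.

G

Target Z = [April 14, April 15].
A [April 27, April 28] → after → excluded.
B [April 6, April 8] → before → candidate.
C [April 10, April 14] → meets → excluded.
D [April 5, April 16] → contains → excluded.
E [April 17, April 20] → after → excluded.
G [April 3, April 9] → before → candidate.
J [April 25, April 27] → after → excluded.
K [April 11, April 20] → contains → excluded.
P [April 11, April 14] → meets → excluded.
Q [April 15, April 28] → met-by → excluded.
S [April 10, April 15] → finished-by → excluded.
V [April 14, April 23] → started-by → excluded.
W [April 6, April 18] → contains → excluded.
Among candidates, earliest start is April 3 → G.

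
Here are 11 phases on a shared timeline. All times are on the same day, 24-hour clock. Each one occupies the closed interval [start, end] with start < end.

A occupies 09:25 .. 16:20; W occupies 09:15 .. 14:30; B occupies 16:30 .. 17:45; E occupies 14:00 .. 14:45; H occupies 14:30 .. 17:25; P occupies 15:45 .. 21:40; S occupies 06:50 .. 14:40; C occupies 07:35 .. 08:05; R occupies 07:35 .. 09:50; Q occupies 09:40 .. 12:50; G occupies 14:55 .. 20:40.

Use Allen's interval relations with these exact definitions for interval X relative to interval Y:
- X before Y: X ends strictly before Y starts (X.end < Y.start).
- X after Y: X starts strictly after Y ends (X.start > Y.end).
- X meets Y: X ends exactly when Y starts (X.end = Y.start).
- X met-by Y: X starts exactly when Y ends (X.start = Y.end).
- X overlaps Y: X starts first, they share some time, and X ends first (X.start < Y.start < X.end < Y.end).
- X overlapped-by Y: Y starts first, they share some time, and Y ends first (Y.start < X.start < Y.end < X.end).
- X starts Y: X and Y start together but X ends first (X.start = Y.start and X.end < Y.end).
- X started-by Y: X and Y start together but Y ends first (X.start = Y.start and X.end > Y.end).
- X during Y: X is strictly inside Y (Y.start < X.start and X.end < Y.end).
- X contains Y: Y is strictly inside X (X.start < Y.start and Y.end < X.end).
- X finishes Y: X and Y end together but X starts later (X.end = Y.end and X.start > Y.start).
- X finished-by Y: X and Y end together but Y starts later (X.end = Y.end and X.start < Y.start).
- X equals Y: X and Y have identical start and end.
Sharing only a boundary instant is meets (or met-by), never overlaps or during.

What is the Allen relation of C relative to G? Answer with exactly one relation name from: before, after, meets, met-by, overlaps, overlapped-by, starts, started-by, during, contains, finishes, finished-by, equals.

before

C = [07:35, 08:05]; G = [14:55, 20:40].
Compare endpoints: C.start < G.start, C.start < G.end, C.end < G.start, C.end < G.end.
That pattern is 'before'.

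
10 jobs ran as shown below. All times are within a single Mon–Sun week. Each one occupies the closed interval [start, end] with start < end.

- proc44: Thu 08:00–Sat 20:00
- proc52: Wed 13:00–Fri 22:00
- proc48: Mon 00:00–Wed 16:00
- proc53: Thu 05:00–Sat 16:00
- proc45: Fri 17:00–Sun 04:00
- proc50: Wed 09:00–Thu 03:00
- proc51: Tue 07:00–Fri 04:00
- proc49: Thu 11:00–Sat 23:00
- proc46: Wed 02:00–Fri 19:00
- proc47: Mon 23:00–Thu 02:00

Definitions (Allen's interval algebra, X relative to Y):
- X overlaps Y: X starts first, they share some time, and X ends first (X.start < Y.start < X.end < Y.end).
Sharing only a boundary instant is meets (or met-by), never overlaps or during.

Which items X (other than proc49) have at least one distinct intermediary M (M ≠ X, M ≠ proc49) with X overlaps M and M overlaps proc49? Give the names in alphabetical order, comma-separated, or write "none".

proc46, proc47, proc48, proc50, proc51, proc52, proc53

Target proc49 = [Thu 11:00, Sat 23:00].
Intermediaries M with M overlaps proc49: proc44, proc46, proc51, proc52, proc53.
Via proc44 — items with X overlaps proc44: proc46, proc51, proc52, proc53.
Via proc46 — items with X overlaps proc46: proc47, proc48, proc51.
Via proc51 — items with X overlaps proc51: proc47, proc48.
Via proc52 — items with X overlaps proc52: proc46, proc47, proc48, proc50, proc51.
Via proc53 — items with X overlaps proc53: proc46, proc51, proc52.
Union: proc46, proc47, proc48, proc50, proc51, proc52, proc53.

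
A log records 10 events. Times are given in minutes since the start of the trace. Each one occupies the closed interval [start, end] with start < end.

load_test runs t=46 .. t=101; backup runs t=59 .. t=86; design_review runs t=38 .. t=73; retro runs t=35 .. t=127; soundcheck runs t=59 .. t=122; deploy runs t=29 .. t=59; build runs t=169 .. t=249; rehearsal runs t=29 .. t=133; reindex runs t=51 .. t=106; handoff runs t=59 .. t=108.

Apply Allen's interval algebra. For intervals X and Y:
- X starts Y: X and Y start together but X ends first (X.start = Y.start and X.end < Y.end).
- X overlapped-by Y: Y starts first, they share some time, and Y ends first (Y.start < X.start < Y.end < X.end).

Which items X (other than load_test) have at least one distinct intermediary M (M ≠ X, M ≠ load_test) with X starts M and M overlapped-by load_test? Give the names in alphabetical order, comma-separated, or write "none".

backup, handoff

Target load_test = [t=46, t=101].
Intermediaries M with M overlapped-by load_test: handoff, reindex, soundcheck.
Via handoff — items with X starts handoff: backup.
Via reindex — items with X starts reindex: none.
Via soundcheck — items with X starts soundcheck: backup, handoff.
Union: backup, handoff.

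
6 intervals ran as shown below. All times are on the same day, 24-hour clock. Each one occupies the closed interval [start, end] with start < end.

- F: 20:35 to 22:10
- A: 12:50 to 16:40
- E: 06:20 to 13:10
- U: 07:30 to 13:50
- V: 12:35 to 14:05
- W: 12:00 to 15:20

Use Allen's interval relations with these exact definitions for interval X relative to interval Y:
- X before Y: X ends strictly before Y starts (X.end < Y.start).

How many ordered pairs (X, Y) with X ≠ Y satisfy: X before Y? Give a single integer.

Checking all 30 ordered pairs for relation 'before'; matching pairs in alphabetical order:
(A, F): A before F ✓
(E, F): E before F ✓
(U, F): U before F ✓
(V, F): V before F ✓
(W, F): W before F ✓
Count: 5.

5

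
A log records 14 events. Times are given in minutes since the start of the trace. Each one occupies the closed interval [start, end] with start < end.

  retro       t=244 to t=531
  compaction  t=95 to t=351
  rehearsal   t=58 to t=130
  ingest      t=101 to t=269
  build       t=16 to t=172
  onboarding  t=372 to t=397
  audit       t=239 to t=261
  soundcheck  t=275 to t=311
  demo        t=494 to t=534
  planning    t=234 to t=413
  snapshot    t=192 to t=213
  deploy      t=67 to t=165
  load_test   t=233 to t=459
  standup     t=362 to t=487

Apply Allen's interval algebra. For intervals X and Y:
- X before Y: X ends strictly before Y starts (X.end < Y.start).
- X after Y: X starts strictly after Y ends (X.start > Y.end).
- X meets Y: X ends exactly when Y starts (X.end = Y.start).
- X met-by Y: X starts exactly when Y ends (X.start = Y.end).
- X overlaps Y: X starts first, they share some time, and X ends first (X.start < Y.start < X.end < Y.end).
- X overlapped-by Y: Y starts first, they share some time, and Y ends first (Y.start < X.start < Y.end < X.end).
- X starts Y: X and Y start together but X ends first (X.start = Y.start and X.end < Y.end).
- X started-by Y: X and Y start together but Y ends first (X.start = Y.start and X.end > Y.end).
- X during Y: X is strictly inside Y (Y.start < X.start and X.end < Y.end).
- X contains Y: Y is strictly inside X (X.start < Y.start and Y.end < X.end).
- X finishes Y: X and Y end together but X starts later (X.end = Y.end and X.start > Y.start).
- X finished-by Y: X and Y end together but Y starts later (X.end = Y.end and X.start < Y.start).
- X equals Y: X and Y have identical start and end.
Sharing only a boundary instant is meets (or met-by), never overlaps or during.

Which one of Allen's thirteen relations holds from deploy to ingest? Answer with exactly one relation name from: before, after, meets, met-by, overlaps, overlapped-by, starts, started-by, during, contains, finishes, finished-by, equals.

overlaps

deploy = [t=67, t=165]; ingest = [t=101, t=269].
Compare endpoints: deploy.start < ingest.start, deploy.start < ingest.end, deploy.end > ingest.start, deploy.end < ingest.end.
That pattern is 'overlaps'.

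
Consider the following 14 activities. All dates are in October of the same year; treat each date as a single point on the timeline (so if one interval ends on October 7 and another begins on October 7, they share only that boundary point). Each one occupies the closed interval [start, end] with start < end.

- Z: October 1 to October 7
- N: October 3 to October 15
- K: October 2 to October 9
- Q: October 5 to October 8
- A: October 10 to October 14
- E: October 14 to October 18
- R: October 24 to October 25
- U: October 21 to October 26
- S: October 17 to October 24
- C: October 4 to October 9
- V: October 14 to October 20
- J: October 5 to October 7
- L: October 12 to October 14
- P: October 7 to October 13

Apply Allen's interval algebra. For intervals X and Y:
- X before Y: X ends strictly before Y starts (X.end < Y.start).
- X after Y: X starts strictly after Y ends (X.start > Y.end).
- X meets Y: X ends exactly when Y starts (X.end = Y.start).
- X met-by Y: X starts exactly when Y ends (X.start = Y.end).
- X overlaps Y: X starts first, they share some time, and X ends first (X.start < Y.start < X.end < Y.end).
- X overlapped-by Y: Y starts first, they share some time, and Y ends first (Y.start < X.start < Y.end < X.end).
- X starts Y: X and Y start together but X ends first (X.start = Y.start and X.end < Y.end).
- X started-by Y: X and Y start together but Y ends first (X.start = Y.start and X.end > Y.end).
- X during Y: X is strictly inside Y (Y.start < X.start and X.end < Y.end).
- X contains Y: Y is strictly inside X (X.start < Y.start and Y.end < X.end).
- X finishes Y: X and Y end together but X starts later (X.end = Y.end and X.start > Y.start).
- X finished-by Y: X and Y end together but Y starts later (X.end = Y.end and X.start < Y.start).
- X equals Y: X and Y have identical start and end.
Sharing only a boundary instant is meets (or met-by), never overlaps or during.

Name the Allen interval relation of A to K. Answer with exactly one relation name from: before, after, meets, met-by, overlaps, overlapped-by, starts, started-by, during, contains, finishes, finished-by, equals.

A = [October 10, October 14]; K = [October 2, October 9].
Compare endpoints: A.start > K.start, A.start > K.end, A.end > K.start, A.end > K.end.
That pattern is 'after'.

after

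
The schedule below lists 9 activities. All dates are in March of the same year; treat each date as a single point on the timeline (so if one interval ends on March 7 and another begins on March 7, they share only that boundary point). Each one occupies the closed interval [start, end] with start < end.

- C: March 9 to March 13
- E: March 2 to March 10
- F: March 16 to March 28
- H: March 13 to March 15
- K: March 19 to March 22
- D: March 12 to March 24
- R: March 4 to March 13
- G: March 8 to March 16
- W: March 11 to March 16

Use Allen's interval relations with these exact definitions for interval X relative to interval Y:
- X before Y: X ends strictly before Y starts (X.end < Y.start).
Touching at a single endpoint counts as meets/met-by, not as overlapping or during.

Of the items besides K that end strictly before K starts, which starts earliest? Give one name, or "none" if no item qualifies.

Target K = [March 19, March 22].
C [March 9, March 13] → before → candidate.
D [March 12, March 24] → contains → excluded.
E [March 2, March 10] → before → candidate.
F [March 16, March 28] → contains → excluded.
G [March 8, March 16] → before → candidate.
H [March 13, March 15] → before → candidate.
R [March 4, March 13] → before → candidate.
W [March 11, March 16] → before → candidate.
Among candidates, earliest start is March 2 → E.

E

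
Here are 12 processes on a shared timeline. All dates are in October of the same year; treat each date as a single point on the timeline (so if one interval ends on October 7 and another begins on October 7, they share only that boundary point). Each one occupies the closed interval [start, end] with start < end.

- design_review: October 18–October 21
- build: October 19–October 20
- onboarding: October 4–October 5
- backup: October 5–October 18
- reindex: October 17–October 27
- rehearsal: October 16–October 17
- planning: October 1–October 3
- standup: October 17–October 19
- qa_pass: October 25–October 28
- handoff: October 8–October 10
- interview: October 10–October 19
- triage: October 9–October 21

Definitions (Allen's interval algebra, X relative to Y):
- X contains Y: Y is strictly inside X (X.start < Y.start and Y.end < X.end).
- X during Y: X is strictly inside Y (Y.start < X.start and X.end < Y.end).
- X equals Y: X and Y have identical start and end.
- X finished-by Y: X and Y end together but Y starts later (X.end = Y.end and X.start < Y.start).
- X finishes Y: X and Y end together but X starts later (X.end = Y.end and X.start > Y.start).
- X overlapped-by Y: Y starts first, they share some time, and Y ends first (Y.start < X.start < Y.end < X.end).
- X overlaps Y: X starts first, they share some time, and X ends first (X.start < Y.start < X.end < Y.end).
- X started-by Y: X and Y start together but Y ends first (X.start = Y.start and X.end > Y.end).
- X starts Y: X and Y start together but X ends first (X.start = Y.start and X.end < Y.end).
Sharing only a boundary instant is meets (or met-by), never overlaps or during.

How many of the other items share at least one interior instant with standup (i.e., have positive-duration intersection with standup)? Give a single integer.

5

Target standup = [October 17, October 19].
backup [October 5, October 18] → overlaps → counts.
build [October 19, October 20] → met-by → no.
design_review [October 18, October 21] → overlapped-by → counts.
handoff [October 8, October 10] → before → no.
interview [October 10, October 19] → finished-by → counts.
onboarding [October 4, October 5] → before → no.
planning [October 1, October 3] → before → no.
qa_pass [October 25, October 28] → after → no.
rehearsal [October 16, October 17] → meets → no.
reindex [October 17, October 27] → started-by → counts.
triage [October 9, October 21] → contains → counts.
Total: 5.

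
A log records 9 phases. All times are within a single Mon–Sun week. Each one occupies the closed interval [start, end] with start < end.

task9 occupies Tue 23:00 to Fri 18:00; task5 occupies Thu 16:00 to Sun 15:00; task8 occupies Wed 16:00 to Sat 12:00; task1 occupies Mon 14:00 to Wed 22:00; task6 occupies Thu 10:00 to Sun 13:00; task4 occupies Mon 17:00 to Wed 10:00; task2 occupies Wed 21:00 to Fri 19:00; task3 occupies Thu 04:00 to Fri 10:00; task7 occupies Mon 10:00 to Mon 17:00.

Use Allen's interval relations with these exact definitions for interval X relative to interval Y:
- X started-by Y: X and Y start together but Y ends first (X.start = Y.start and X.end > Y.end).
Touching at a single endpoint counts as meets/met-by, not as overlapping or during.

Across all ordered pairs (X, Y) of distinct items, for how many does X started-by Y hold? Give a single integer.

Checking all 72 ordered pairs for relation 'started-by'; matching pairs in alphabetical order:
No pair satisfies it.
Count: 0.

0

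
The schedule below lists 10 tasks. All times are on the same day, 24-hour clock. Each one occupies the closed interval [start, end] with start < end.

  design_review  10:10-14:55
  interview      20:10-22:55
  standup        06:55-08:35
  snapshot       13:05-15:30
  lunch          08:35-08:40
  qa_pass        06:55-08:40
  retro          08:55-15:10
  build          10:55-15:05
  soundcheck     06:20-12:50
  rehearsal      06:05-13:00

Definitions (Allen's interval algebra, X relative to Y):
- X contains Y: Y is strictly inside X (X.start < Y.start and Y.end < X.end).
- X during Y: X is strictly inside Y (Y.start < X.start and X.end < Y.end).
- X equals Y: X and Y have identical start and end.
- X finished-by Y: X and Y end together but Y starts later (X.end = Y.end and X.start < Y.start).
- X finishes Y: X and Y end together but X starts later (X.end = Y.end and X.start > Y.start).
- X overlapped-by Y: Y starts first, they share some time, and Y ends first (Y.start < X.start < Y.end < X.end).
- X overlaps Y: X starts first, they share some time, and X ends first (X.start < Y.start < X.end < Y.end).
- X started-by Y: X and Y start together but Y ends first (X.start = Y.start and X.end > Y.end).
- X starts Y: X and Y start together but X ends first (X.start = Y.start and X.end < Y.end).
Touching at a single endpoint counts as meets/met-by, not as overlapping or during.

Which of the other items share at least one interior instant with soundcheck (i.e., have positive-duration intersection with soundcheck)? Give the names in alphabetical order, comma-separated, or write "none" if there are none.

Target soundcheck = [06:20, 12:50].
build [10:55, 15:05] → overlapped-by → yes.
design_review [10:10, 14:55] → overlapped-by → yes.
interview [20:10, 22:55] → after → no.
lunch [08:35, 08:40] → during → yes.
qa_pass [06:55, 08:40] → during → yes.
rehearsal [06:05, 13:00] → contains → yes.
retro [08:55, 15:10] → overlapped-by → yes.
snapshot [13:05, 15:30] → after → no.
standup [06:55, 08:35] → during → yes.
Result: build, design_review, lunch, qa_pass, rehearsal, retro, standup.

build, design_review, lunch, qa_pass, rehearsal, retro, standup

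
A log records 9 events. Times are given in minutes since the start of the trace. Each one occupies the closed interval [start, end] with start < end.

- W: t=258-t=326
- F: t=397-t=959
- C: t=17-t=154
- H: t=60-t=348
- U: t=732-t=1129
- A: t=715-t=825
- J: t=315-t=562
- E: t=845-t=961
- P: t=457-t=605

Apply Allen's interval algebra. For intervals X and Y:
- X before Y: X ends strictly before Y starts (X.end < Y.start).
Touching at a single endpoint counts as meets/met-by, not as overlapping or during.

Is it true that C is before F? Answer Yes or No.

C = [t=17, t=154], F = [t=397, t=959].
Actual relation of C to F: before.
Asked whether 'before' holds → Yes.

Yes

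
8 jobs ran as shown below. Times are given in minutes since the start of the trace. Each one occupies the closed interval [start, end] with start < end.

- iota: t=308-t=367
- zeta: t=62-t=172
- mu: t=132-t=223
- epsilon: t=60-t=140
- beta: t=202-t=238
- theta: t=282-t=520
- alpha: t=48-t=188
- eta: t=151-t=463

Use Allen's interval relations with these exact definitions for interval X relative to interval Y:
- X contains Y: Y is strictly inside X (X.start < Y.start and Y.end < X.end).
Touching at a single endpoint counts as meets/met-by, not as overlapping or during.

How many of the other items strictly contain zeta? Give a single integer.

Target zeta = [t=62, t=172].
alpha [t=48, t=188] → contains → counts.
beta [t=202, t=238] → after → no.
epsilon [t=60, t=140] → overlaps → no.
eta [t=151, t=463] → overlapped-by → no.
iota [t=308, t=367] → after → no.
mu [t=132, t=223] → overlapped-by → no.
theta [t=282, t=520] → after → no.
Total: 1.

1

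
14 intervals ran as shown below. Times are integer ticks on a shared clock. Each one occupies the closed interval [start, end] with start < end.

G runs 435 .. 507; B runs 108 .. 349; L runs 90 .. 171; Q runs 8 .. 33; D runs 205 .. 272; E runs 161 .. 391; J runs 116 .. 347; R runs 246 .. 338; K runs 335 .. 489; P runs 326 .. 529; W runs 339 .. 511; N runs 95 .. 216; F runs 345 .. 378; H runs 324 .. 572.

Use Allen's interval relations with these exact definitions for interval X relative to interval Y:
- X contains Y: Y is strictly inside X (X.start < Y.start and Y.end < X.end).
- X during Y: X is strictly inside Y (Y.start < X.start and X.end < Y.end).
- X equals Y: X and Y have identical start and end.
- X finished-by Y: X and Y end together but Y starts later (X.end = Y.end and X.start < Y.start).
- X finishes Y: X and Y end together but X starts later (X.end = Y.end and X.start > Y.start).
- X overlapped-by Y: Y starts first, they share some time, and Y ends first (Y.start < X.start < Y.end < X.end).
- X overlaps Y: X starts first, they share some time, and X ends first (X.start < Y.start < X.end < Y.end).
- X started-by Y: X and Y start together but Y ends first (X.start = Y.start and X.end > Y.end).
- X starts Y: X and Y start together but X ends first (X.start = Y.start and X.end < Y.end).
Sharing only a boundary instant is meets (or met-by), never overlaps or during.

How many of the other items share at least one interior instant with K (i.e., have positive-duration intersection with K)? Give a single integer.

9

Target K = [335, 489].
B [108, 349] → overlaps → counts.
D [205, 272] → before → no.
E [161, 391] → overlaps → counts.
F [345, 378] → during → counts.
G [435, 507] → overlapped-by → counts.
H [324, 572] → contains → counts.
J [116, 347] → overlaps → counts.
L [90, 171] → before → no.
N [95, 216] → before → no.
P [326, 529] → contains → counts.
Q [8, 33] → before → no.
R [246, 338] → overlaps → counts.
W [339, 511] → overlapped-by → counts.
Total: 9.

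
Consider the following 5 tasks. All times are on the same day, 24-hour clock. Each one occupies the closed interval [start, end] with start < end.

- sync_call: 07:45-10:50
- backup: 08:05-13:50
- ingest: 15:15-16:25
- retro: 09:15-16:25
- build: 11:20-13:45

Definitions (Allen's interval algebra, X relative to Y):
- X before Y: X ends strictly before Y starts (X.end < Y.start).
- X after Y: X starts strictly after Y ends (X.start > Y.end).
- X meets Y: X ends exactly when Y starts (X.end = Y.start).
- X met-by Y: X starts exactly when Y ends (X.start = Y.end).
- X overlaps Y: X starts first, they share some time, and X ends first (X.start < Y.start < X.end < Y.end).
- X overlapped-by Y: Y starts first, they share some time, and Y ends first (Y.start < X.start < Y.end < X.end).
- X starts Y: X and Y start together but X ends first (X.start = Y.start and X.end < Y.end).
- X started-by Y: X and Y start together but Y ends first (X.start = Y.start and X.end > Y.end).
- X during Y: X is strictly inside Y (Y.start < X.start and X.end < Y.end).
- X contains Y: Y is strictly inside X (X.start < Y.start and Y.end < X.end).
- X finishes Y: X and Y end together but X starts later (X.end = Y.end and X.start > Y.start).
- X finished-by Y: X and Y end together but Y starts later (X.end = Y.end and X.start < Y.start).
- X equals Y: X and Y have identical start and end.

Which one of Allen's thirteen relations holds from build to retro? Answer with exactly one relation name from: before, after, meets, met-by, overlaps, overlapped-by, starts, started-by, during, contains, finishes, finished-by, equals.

during

build = [11:20, 13:45]; retro = [09:15, 16:25].
Compare endpoints: build.start > retro.start, build.start < retro.end, build.end > retro.start, build.end < retro.end.
That pattern is 'during'.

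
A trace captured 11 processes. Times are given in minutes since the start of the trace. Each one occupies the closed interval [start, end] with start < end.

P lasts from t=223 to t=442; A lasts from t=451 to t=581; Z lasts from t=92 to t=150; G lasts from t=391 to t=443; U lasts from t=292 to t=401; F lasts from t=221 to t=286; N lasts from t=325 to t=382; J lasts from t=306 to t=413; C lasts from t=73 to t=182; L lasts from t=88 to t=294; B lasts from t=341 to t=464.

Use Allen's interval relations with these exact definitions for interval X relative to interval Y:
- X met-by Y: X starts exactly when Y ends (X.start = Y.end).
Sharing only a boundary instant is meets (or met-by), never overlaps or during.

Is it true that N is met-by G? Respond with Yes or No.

N = [t=325, t=382], G = [t=391, t=443].
Actual relation of N to G: before.
Asked whether 'met-by' holds → No.

No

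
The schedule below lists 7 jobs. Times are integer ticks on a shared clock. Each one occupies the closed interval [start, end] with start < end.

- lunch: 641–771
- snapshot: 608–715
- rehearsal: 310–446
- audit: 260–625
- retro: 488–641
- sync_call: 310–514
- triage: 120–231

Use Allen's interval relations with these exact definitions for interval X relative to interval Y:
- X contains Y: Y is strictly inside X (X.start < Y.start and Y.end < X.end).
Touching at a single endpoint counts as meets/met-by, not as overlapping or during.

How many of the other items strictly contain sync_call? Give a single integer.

1

Target sync_call = [310, 514].
audit [260, 625] → contains → counts.
lunch [641, 771] → after → no.
rehearsal [310, 446] → starts → no.
retro [488, 641] → overlapped-by → no.
snapshot [608, 715] → after → no.
triage [120, 231] → before → no.
Total: 1.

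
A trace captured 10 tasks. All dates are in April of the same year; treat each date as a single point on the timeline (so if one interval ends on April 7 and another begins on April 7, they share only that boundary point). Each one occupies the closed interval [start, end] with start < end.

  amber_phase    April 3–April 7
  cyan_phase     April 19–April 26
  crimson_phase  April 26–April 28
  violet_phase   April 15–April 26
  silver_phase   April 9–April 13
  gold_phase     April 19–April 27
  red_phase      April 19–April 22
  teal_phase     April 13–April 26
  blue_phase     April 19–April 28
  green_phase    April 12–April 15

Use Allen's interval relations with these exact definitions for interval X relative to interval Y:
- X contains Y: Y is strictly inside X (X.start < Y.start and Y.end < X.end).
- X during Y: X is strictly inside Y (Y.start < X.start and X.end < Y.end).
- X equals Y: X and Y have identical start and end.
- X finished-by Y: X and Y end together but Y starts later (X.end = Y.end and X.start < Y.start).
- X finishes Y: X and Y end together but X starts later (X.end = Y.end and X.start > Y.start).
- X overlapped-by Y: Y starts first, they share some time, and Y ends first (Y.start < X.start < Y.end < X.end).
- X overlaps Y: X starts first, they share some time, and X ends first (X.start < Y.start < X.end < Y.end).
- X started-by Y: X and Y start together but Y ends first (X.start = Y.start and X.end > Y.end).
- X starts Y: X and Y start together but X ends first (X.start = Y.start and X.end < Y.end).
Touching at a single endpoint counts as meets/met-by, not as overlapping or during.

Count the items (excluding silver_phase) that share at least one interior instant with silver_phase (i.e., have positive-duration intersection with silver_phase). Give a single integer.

1

Target silver_phase = [April 9, April 13].
amber_phase [April 3, April 7] → before → no.
blue_phase [April 19, April 28] → after → no.
crimson_phase [April 26, April 28] → after → no.
cyan_phase [April 19, April 26] → after → no.
gold_phase [April 19, April 27] → after → no.
green_phase [April 12, April 15] → overlapped-by → counts.
red_phase [April 19, April 22] → after → no.
teal_phase [April 13, April 26] → met-by → no.
violet_phase [April 15, April 26] → after → no.
Total: 1.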